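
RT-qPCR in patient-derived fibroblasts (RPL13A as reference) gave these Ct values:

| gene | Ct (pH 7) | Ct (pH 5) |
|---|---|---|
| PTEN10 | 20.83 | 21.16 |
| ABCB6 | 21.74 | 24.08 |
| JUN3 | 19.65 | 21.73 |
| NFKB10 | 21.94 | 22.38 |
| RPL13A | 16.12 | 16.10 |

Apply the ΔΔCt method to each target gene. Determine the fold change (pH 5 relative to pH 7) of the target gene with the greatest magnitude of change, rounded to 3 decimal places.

0.195

PTEN10: ΔΔCt = (21.16−16.10) − (20.83−16.12) = 5.06 − 4.71 = 0.35; fold change = 2^-0.35 = 0.785
ABCB6: ΔΔCt = (24.08−16.10) − (21.74−16.12) = 7.98 − 5.62 = 2.36; fold change = 2^-2.36 = 0.195
JUN3: ΔΔCt = (21.73−16.10) − (19.65−16.12) = 5.63 − 3.53 = 2.10; fold change = 2^-2.10 = 0.233
NFKB10: ΔΔCt = (22.38−16.10) − (21.94−16.12) = 6.28 − 5.82 = 0.46; fold change = 2^-0.46 = 0.727
ABCB6 has the largest |ΔΔCt| = 2.36.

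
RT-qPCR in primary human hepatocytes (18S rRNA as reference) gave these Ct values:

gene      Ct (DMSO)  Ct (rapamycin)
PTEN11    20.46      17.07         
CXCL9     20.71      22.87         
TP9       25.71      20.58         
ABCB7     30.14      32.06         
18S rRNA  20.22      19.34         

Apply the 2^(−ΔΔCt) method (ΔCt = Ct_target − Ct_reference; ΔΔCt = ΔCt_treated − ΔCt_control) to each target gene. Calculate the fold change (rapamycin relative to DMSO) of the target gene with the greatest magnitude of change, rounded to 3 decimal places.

19.027

PTEN11: ΔΔCt = (17.07−19.34) − (20.46−20.22) = -2.27 − 0.24 = -2.51; fold change = 2^2.51 = 5.696
CXCL9: ΔΔCt = (22.87−19.34) − (20.71−20.22) = 3.53 − 0.49 = 3.04; fold change = 2^-3.04 = 0.122
TP9: ΔΔCt = (20.58−19.34) − (25.71−20.22) = 1.24 − 5.49 = -4.25; fold change = 2^4.25 = 19.027
ABCB7: ΔΔCt = (32.06−19.34) − (30.14−20.22) = 12.72 − 9.92 = 2.80; fold change = 2^-2.80 = 0.144
TP9 has the largest |ΔΔCt| = 4.25.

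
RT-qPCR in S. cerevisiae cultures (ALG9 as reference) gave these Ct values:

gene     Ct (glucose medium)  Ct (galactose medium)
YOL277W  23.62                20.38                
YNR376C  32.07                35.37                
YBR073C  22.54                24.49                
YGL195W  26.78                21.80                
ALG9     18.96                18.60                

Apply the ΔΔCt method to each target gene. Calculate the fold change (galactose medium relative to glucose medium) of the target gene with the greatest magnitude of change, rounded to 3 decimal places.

YOL277W: ΔΔCt = (20.38−18.60) − (23.62−18.96) = 1.78 − 4.66 = -2.88; fold change = 2^2.88 = 7.362
YNR376C: ΔΔCt = (35.37−18.60) − (32.07−18.96) = 16.77 − 13.11 = 3.66; fold change = 2^-3.66 = 0.079
YBR073C: ΔΔCt = (24.49−18.60) − (22.54−18.96) = 5.89 − 3.58 = 2.31; fold change = 2^-2.31 = 0.202
YGL195W: ΔΔCt = (21.80−18.60) − (26.78−18.96) = 3.20 − 7.82 = -4.62; fold change = 2^4.62 = 24.590
YGL195W has the largest |ΔΔCt| = 4.62.

24.590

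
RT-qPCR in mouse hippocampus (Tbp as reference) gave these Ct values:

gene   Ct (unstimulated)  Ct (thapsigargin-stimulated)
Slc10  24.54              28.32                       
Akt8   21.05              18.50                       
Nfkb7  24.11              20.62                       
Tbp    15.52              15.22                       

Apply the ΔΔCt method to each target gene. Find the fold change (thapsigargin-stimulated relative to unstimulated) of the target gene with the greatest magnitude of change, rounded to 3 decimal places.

0.059

Slc10: ΔΔCt = (28.32−15.22) − (24.54−15.52) = 13.10 − 9.02 = 4.08; fold change = 2^-4.08 = 0.059
Akt8: ΔΔCt = (18.50−15.22) − (21.05−15.52) = 3.28 − 5.53 = -2.25; fold change = 2^2.25 = 4.757
Nfkb7: ΔΔCt = (20.62−15.22) − (24.11−15.52) = 5.40 − 8.59 = -3.19; fold change = 2^3.19 = 9.126
Slc10 has the largest |ΔΔCt| = 4.08.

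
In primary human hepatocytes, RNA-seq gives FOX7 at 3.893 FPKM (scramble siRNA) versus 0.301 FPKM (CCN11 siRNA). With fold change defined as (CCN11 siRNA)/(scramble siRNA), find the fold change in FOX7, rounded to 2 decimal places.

0.08

Fold change = 0.301 / 3.893 = 0.077
FOX7 is downregulated.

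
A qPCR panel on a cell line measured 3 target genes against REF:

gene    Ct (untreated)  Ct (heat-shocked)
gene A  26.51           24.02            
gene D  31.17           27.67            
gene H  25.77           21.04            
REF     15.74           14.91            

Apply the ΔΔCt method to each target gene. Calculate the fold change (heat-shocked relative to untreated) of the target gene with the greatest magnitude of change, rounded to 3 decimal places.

gene A: ΔΔCt = (24.02−14.91) − (26.51−15.74) = 9.11 − 10.77 = -1.66; fold change = 2^1.66 = 3.160
gene D: ΔΔCt = (27.67−14.91) − (31.17−15.74) = 12.76 − 15.43 = -2.67; fold change = 2^2.67 = 6.364
gene H: ΔΔCt = (21.04−14.91) − (25.77−15.74) = 6.13 − 10.03 = -3.90; fold change = 2^3.90 = 14.929
gene H has the largest |ΔΔCt| = 3.90.

14.929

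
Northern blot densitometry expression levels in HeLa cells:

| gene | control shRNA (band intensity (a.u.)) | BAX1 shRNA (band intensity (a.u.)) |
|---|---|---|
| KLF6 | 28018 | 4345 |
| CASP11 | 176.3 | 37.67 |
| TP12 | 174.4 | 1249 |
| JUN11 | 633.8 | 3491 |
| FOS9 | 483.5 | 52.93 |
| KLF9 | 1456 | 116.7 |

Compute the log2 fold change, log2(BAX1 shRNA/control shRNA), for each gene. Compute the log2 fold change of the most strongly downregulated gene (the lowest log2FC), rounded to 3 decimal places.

log2(4345/28018) = -2.689  (KLF6)
log2(37.67/176.3) = -2.227  (CASP11)
log2(1249/174.4) = 2.840  (TP12)
log2(3491/633.8) = 2.462  (JUN11)
log2(52.93/483.5) = -3.191  (FOS9)
log2(116.7/1456) = -3.641  (KLF9)
KLF9 is most strongly downregulated.

-3.641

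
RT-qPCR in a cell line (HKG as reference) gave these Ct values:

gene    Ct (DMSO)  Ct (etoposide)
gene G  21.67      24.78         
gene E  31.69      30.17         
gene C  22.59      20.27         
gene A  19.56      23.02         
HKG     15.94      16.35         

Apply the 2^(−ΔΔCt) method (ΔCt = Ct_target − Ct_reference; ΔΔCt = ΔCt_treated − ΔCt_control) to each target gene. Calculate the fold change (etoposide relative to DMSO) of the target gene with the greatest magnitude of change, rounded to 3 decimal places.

gene G: ΔΔCt = (24.78−16.35) − (21.67−15.94) = 8.43 − 5.73 = 2.70; fold change = 2^-2.70 = 0.154
gene E: ΔΔCt = (30.17−16.35) − (31.69−15.94) = 13.82 − 15.75 = -1.93; fold change = 2^1.93 = 3.811
gene C: ΔΔCt = (20.27−16.35) − (22.59−15.94) = 3.92 − 6.65 = -2.73; fold change = 2^2.73 = 6.635
gene A: ΔΔCt = (23.02−16.35) − (19.56−15.94) = 6.67 − 3.62 = 3.05; fold change = 2^-3.05 = 0.121
gene A has the largest |ΔΔCt| = 3.05.

0.121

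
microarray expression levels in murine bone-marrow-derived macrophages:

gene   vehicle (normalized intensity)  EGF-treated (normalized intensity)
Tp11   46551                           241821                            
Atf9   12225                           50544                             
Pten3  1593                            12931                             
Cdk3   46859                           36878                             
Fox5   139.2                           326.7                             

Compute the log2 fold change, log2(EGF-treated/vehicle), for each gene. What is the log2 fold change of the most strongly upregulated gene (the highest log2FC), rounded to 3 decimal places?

log2(241821/46551) = 2.377  (Tp11)
log2(50544/12225) = 2.048  (Atf9)
log2(12931/1593) = 3.021  (Pten3)
log2(36878/46859) = -0.346  (Cdk3)
log2(326.7/139.2) = 1.231  (Fox5)
Pten3 is most strongly upregulated.

3.021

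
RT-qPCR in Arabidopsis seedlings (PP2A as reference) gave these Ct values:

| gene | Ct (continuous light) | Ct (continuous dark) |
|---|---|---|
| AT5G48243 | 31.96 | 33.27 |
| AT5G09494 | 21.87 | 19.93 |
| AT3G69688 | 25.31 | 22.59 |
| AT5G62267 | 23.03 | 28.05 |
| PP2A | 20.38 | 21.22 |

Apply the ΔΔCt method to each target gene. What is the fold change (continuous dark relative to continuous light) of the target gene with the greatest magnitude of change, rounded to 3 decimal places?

0.055

AT5G48243: ΔΔCt = (33.27−21.22) − (31.96−20.38) = 12.05 − 11.58 = 0.47; fold change = 2^-0.47 = 0.722
AT5G09494: ΔΔCt = (19.93−21.22) − (21.87−20.38) = -1.29 − 1.49 = -2.78; fold change = 2^2.78 = 6.869
AT3G69688: ΔΔCt = (22.59−21.22) − (25.31−20.38) = 1.37 − 4.93 = -3.56; fold change = 2^3.56 = 11.794
AT5G62267: ΔΔCt = (28.05−21.22) − (23.03−20.38) = 6.83 − 2.65 = 4.18; fold change = 2^-4.18 = 0.055
AT5G62267 has the largest |ΔΔCt| = 4.18.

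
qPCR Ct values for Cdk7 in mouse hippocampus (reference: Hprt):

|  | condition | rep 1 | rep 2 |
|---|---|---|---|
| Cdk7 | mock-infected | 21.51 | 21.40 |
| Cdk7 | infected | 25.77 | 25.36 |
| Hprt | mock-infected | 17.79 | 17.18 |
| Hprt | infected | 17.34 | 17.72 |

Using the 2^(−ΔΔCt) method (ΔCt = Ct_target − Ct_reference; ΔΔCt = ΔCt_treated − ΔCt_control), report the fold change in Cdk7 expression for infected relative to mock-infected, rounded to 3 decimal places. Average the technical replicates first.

Mean Ct: Cdk7 mock-infected 21.455; Cdk7 infected 25.565; Hprt mock-infected 17.485; Hprt infected 17.530
ΔCt(mock-infected) = 21.455 − 17.485 = 3.970
ΔCt(infected) = 25.565 − 17.530 = 8.035
ΔΔCt = 8.035 − 3.970 = 4.065
Fold change = 2^(−4.065) = 0.0597

0.060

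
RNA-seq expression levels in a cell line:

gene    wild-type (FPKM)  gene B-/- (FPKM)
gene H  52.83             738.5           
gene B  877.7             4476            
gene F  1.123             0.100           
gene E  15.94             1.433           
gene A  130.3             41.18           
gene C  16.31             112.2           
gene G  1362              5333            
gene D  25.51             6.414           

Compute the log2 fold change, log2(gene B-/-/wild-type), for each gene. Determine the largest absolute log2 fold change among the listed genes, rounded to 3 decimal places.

log2(738.5/52.83) = 3.805  (gene H)
log2(4476/877.7) = 2.350  (gene B)
log2(0.100/1.123) = -3.489  (gene F)
log2(1.433/15.94) = -3.476  (gene E)
log2(41.18/130.3) = -1.662  (gene A)
log2(112.2/16.31) = 2.782  (gene C)
log2(5333/1362) = 1.969  (gene G)
log2(6.414/25.51) = -1.992  (gene D)
The largest magnitude belongs to gene H.

3.805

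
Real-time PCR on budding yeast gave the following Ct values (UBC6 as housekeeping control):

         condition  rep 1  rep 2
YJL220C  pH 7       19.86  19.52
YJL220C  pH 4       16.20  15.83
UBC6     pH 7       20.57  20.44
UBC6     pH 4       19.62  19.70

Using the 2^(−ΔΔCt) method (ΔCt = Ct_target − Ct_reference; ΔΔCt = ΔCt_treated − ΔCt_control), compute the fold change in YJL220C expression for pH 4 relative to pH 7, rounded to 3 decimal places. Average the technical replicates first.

Mean Ct: YJL220C pH 7 19.690; YJL220C pH 4 16.015; UBC6 pH 7 20.505; UBC6 pH 4 19.660
ΔCt(pH 7) = 19.690 − 20.505 = -0.815
ΔCt(pH 4) = 16.015 − 19.660 = -3.645
ΔΔCt = -3.645 − (-0.815) = -2.830
Fold change = 2^(−(-2.830)) = 2^2.830 = 7.1107

7.111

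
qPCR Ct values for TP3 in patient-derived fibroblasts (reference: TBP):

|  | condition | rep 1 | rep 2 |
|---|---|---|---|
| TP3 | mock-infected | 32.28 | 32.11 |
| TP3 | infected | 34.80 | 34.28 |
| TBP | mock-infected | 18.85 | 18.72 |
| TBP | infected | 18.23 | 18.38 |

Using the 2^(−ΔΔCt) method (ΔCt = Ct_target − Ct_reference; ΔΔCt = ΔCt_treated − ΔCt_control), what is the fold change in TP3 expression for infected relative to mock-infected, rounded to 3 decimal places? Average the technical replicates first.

0.141

Mean Ct: TP3 mock-infected 32.195; TP3 infected 34.540; TBP mock-infected 18.785; TBP infected 18.305
ΔCt(mock-infected) = 32.195 − 18.785 = 13.410
ΔCt(infected) = 34.540 − 18.305 = 16.235
ΔΔCt = 16.235 − 13.410 = 2.825
Fold change = 2^(−2.825) = 0.1411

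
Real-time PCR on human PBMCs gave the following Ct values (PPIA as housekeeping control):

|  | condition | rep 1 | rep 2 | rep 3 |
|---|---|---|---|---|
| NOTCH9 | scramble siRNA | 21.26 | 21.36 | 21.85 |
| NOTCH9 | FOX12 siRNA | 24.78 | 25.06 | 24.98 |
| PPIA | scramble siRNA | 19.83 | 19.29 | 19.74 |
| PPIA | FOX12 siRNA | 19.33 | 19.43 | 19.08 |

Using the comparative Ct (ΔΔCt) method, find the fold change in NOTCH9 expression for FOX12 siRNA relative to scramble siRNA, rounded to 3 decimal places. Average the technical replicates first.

Mean Ct: NOTCH9 scramble siRNA 21.490; NOTCH9 FOX12 siRNA 24.940; PPIA scramble siRNA 19.620; PPIA FOX12 siRNA 19.280
ΔCt(scramble siRNA) = 21.490 − 19.620 = 1.870
ΔCt(FOX12 siRNA) = 24.940 − 19.280 = 5.660
ΔΔCt = 5.660 − 1.870 = 3.790
Fold change = 2^(−3.790) = 0.0723

0.072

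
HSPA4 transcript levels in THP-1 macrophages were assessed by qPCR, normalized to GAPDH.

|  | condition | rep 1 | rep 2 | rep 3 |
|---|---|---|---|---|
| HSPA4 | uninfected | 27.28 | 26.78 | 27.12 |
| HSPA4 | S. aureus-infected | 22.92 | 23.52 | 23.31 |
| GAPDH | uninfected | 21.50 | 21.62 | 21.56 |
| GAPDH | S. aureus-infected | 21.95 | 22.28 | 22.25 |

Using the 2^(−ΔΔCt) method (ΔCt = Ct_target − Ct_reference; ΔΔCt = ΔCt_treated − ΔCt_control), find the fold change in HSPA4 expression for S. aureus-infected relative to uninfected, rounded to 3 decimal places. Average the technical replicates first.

Mean Ct: HSPA4 uninfected 27.060; HSPA4 S. aureus-infected 23.250; GAPDH uninfected 21.560; GAPDH S. aureus-infected 22.160
ΔCt(uninfected) = 27.060 − 21.560 = 5.500
ΔCt(S. aureus-infected) = 23.250 − 22.160 = 1.090
ΔΔCt = 1.090 − 5.500 = -4.410
Fold change = 2^(−(-4.410)) = 2^4.410 = 21.2590

21.259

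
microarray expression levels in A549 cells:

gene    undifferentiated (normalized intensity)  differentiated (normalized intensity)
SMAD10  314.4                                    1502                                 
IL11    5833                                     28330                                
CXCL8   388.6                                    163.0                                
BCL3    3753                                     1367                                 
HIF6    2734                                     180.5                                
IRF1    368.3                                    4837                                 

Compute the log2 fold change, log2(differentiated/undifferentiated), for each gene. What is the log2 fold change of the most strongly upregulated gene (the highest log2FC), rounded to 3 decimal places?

3.715

log2(1502/314.4) = 2.256  (SMAD10)
log2(28330/5833) = 2.280  (IL11)
log2(163.0/388.6) = -1.253  (CXCL8)
log2(1367/3753) = -1.457  (BCL3)
log2(180.5/2734) = -3.921  (HIF6)
log2(4837/368.3) = 3.715  (IRF1)
IRF1 is most strongly upregulated.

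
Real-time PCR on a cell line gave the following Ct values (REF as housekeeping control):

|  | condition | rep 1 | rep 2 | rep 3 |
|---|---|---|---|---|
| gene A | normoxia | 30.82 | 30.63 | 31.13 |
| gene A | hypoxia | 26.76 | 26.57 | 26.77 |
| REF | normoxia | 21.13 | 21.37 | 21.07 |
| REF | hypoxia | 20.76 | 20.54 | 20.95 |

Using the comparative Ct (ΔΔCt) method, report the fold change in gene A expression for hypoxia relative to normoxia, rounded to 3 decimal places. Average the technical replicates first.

Mean Ct: gene A normoxia 30.860; gene A hypoxia 26.700; REF normoxia 21.190; REF hypoxia 20.750
ΔCt(normoxia) = 30.860 − 21.190 = 9.670
ΔCt(hypoxia) = 26.700 − 20.750 = 5.950
ΔΔCt = 5.950 − 9.670 = -3.720
Fold change = 2^(−(-3.720)) = 2^3.720 = 13.1775

13.177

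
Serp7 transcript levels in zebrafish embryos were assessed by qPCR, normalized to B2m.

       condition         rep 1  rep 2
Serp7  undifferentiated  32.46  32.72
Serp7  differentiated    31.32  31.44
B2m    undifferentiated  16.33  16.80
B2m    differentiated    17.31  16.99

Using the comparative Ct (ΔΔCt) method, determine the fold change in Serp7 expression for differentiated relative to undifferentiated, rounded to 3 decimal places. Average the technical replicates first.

3.470

Mean Ct: Serp7 undifferentiated 32.590; Serp7 differentiated 31.380; B2m undifferentiated 16.565; B2m differentiated 17.150
ΔCt(undifferentiated) = 32.590 − 16.565 = 16.025
ΔCt(differentiated) = 31.380 − 17.150 = 14.230
ΔΔCt = 14.230 − 16.025 = -1.795
Fold change = 2^(−(-1.795)) = 2^1.795 = 3.4702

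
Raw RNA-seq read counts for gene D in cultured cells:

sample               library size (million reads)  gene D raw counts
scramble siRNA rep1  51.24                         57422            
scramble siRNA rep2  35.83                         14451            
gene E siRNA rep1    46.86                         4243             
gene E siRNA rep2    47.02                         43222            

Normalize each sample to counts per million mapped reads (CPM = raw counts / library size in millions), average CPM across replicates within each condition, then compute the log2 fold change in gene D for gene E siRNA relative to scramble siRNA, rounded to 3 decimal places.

CPM(scramble siRNA rep1) = 57422 / 51.24 = 1120.6479
CPM(scramble siRNA rep2) = 14451 / 35.83 = 403.3212
CPM(gene E siRNA rep1) = 4243 / 46.86 = 90.5463
CPM(gene E siRNA rep2) = 43222 / 47.02 = 919.2259
mean CPM(scramble siRNA) = 761.9846; mean CPM(gene E siRNA) = 504.8861
Fold change = 504.8861 / 761.9846 = 0.66259
log2(0.66259) = -0.5938

-0.594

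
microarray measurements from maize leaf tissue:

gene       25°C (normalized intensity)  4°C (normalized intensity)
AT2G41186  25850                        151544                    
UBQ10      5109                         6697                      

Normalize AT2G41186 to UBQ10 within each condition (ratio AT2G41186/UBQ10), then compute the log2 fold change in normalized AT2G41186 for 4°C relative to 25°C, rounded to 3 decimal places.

2.161

AT2G41186/UBQ10 (25°C) = 25850 / 5109 = 5.0597
AT2G41186/UBQ10 (4°C) = 151544 / 6697 = 22.629
Fold change = 22.629 / 5.0597 = 4.4723
log2(4.4723) = 2.1610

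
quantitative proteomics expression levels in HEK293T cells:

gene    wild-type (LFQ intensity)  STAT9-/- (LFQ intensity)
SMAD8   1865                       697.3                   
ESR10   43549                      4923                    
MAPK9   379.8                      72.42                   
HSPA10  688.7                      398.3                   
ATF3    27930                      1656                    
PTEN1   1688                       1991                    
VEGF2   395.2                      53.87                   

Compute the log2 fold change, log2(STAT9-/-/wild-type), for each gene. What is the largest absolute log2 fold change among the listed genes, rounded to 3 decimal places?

log2(697.3/1865) = -1.419  (SMAD8)
log2(4923/43549) = -3.145  (ESR10)
log2(72.42/379.8) = -2.391  (MAPK9)
log2(398.3/688.7) = -0.790  (HSPA10)
log2(1656/27930) = -4.076  (ATF3)
log2(1991/1688) = 0.238  (PTEN1)
log2(53.87/395.2) = -2.875  (VEGF2)
The largest magnitude belongs to ATF3.

4.076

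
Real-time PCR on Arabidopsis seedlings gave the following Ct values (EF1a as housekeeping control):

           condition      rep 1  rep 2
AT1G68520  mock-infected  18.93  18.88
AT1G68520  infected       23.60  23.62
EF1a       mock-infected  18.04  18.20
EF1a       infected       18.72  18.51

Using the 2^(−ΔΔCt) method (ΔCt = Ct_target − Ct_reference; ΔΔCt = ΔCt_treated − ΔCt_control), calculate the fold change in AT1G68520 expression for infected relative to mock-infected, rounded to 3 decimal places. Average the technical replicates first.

Mean Ct: AT1G68520 mock-infected 18.905; AT1G68520 infected 23.610; EF1a mock-infected 18.120; EF1a infected 18.615
ΔCt(mock-infected) = 18.905 − 18.120 = 0.785
ΔCt(infected) = 23.610 − 18.615 = 4.995
ΔΔCt = 4.995 − 0.785 = 4.210
Fold change = 2^(−4.210) = 0.0540

0.054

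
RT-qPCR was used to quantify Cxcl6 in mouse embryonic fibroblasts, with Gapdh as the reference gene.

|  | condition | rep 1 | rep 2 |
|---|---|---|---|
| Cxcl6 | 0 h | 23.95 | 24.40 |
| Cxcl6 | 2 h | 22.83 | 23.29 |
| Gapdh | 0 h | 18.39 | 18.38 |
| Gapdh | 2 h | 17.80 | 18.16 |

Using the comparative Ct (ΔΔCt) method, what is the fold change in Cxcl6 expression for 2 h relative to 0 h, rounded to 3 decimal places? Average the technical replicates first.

1.636

Mean Ct: Cxcl6 0 h 24.175; Cxcl6 2 h 23.060; Gapdh 0 h 18.385; Gapdh 2 h 17.980
ΔCt(0 h) = 24.175 − 18.385 = 5.790
ΔCt(2 h) = 23.060 − 17.980 = 5.080
ΔΔCt = 5.080 − 5.790 = -0.710
Fold change = 2^(−(-0.710)) = 2^0.710 = 1.6358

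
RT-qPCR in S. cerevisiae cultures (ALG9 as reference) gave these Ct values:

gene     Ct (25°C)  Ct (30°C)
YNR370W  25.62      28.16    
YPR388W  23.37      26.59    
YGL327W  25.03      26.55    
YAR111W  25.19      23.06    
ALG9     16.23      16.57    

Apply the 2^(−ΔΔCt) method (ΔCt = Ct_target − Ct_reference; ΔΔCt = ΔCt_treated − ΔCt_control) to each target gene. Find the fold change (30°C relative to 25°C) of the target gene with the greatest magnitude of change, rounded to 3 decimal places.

0.136

YNR370W: ΔΔCt = (28.16−16.57) − (25.62−16.23) = 11.59 − 9.39 = 2.20; fold change = 2^-2.20 = 0.218
YPR388W: ΔΔCt = (26.59−16.57) − (23.37−16.23) = 10.02 − 7.14 = 2.88; fold change = 2^-2.88 = 0.136
YGL327W: ΔΔCt = (26.55−16.57) − (25.03−16.23) = 9.98 − 8.80 = 1.18; fold change = 2^-1.18 = 0.441
YAR111W: ΔΔCt = (23.06−16.57) − (25.19−16.23) = 6.49 − 8.96 = -2.47; fold change = 2^2.47 = 5.540
YPR388W has the largest |ΔΔCt| = 2.88.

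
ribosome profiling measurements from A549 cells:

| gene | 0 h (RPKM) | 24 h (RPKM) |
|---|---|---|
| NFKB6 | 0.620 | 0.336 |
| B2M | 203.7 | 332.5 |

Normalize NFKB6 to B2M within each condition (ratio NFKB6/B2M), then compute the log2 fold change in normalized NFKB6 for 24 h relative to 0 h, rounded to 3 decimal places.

NFKB6/B2M (0 h) = 0.620 / 203.7 = 0.0030437
NFKB6/B2M (24 h) = 0.336 / 332.5 = 0.0010105
Fold change = 0.0010105 / 0.0030437 = 0.3320
log2(0.3320) = -1.5907

-1.591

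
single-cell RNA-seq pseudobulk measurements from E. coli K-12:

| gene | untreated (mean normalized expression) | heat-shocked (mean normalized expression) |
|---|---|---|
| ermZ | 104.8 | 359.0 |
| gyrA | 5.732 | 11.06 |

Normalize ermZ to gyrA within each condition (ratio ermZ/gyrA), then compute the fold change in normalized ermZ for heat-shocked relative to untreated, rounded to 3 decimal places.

1.775

ermZ/gyrA (untreated) = 104.8 / 5.732 = 18.283
ermZ/gyrA (heat-shocked) = 359.0 / 11.06 = 32.459
Fold change = 32.459 / 18.283 = 1.7754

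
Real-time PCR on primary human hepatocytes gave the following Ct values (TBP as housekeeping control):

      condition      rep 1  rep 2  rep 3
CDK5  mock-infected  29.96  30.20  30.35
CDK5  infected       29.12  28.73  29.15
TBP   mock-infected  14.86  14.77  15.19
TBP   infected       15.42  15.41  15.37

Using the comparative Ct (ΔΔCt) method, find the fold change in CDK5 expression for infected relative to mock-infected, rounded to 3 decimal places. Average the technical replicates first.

3.095

Mean Ct: CDK5 mock-infected 30.170; CDK5 infected 29.000; TBP mock-infected 14.940; TBP infected 15.400
ΔCt(mock-infected) = 30.170 − 14.940 = 15.230
ΔCt(infected) = 29.000 − 15.400 = 13.600
ΔΔCt = 13.600 − 15.230 = -1.630
Fold change = 2^(−(-1.630)) = 2^1.630 = 3.0951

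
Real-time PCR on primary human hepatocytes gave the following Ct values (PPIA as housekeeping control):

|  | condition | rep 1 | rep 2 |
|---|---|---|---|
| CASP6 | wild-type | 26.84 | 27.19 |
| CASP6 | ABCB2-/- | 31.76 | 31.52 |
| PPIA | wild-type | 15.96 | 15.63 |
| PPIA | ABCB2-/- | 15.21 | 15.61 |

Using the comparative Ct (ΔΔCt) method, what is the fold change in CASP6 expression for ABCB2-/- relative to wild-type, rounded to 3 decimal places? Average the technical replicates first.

Mean Ct: CASP6 wild-type 27.015; CASP6 ABCB2-/- 31.640; PPIA wild-type 15.795; PPIA ABCB2-/- 15.410
ΔCt(wild-type) = 27.015 − 15.795 = 11.220
ΔCt(ABCB2-/-) = 31.640 − 15.410 = 16.230
ΔΔCt = 16.230 − 11.220 = 5.010
Fold change = 2^(−5.010) = 0.0310

0.031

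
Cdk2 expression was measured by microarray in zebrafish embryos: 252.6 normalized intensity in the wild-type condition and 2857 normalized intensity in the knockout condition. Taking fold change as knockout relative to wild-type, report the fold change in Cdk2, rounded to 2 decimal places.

11.31

Fold change = 2857 / 252.6 = 11.310
Cdk2 is upregulated.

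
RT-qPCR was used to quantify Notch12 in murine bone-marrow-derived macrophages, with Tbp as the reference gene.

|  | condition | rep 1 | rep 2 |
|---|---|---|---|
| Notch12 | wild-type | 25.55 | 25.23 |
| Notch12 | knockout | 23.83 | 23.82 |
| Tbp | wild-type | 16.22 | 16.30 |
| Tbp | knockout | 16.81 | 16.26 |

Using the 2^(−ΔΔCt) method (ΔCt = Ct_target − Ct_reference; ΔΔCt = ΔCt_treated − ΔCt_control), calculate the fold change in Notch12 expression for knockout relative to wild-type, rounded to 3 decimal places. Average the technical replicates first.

Mean Ct: Notch12 wild-type 25.390; Notch12 knockout 23.825; Tbp wild-type 16.260; Tbp knockout 16.535
ΔCt(wild-type) = 25.390 − 16.260 = 9.130
ΔCt(knockout) = 23.825 − 16.535 = 7.290
ΔΔCt = 7.290 − 9.130 = -1.840
Fold change = 2^(−(-1.840)) = 2^1.840 = 3.5801

3.580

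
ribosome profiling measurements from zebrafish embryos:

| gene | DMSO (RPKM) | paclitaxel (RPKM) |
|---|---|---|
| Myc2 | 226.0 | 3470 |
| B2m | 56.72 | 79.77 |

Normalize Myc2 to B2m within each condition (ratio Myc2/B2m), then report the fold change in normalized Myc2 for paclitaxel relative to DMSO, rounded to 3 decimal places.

10.917

Myc2/B2m (DMSO) = 226.0 / 56.72 = 3.9845
Myc2/B2m (paclitaxel) = 3470 / 79.77 = 43.5
Fold change = 43.5 / 3.9845 = 10.9174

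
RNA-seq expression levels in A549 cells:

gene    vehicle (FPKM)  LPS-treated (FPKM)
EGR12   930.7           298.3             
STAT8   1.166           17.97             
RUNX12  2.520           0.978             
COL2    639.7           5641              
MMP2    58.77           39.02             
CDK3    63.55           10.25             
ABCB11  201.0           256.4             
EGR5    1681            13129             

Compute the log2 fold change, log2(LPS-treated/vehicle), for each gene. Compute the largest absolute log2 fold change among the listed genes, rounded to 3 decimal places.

log2(298.3/930.7) = -1.642  (EGR12)
log2(17.97/1.166) = 3.946  (STAT8)
log2(0.978/2.520) = -1.366  (RUNX12)
log2(5641/639.7) = 3.140  (COL2)
log2(39.02/58.77) = -0.591  (MMP2)
log2(10.25/63.55) = -2.632  (CDK3)
log2(256.4/201.0) = 0.351  (ABCB11)
log2(13129/1681) = 2.965  (EGR5)
The largest magnitude belongs to STAT8.

3.946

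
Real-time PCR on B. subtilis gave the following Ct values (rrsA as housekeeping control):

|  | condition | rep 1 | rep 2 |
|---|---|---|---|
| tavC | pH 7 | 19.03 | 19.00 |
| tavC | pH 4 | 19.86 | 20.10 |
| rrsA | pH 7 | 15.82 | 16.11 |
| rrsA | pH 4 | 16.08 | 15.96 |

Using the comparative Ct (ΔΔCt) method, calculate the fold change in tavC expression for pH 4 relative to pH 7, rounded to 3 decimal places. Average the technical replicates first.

0.532

Mean Ct: tavC pH 7 19.015; tavC pH 4 19.980; rrsA pH 7 15.965; rrsA pH 4 16.020
ΔCt(pH 7) = 19.015 − 15.965 = 3.050
ΔCt(pH 4) = 19.980 − 16.020 = 3.960
ΔΔCt = 3.960 − 3.050 = 0.910
Fold change = 2^(−0.910) = 0.5322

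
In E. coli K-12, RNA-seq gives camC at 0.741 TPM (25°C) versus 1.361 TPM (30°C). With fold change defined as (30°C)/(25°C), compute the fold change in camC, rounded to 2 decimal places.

1.84

Fold change = 1.361 / 0.741 = 1.837
camC is upregulated.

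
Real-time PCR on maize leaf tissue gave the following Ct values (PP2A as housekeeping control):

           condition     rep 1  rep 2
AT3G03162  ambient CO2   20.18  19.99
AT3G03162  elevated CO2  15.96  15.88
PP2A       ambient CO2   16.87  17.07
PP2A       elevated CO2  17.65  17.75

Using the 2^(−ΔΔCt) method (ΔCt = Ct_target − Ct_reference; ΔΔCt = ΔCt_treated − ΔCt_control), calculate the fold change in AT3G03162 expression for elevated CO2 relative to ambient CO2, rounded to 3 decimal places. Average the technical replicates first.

29.754

Mean Ct: AT3G03162 ambient CO2 20.085; AT3G03162 elevated CO2 15.920; PP2A ambient CO2 16.970; PP2A elevated CO2 17.700
ΔCt(ambient CO2) = 20.085 − 16.970 = 3.115
ΔCt(elevated CO2) = 15.920 − 17.700 = -1.780
ΔΔCt = -1.780 − 3.115 = -4.895
Fold change = 2^(−(-4.895)) = 2^4.895 = 29.7538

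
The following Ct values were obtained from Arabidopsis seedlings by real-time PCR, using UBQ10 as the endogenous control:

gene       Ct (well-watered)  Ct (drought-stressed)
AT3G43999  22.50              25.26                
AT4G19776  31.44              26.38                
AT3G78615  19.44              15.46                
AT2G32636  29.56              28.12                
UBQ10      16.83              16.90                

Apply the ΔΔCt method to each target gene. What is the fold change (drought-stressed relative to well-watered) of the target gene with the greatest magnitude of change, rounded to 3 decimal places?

35.017

AT3G43999: ΔΔCt = (25.26−16.90) − (22.50−16.83) = 8.36 − 5.67 = 2.69; fold change = 2^-2.69 = 0.155
AT4G19776: ΔΔCt = (26.38−16.90) − (31.44−16.83) = 9.48 − 14.61 = -5.13; fold change = 2^5.13 = 35.017
AT3G78615: ΔΔCt = (15.46−16.90) − (19.44−16.83) = -1.44 − 2.61 = -4.05; fold change = 2^4.05 = 16.564
AT2G32636: ΔΔCt = (28.12−16.90) − (29.56−16.83) = 11.22 − 12.73 = -1.51; fold change = 2^1.51 = 2.848
AT4G19776 has the largest |ΔΔCt| = 5.13.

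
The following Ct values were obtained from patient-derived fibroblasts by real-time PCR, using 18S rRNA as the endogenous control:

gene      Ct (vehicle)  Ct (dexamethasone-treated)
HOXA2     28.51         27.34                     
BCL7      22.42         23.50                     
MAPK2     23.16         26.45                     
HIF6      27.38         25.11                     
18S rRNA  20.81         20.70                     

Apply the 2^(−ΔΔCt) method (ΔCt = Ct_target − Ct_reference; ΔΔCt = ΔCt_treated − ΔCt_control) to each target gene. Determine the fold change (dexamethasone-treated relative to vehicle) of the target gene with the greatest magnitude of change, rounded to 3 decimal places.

HOXA2: ΔΔCt = (27.34−20.70) − (28.51−20.81) = 6.64 − 7.70 = -1.06; fold change = 2^1.06 = 2.085
BCL7: ΔΔCt = (23.50−20.70) − (22.42−20.81) = 2.80 − 1.61 = 1.19; fold change = 2^-1.19 = 0.438
MAPK2: ΔΔCt = (26.45−20.70) − (23.16−20.81) = 5.75 − 2.35 = 3.40; fold change = 2^-3.40 = 0.095
HIF6: ΔΔCt = (25.11−20.70) − (27.38−20.81) = 4.41 − 6.57 = -2.16; fold change = 2^2.16 = 4.469
MAPK2 has the largest |ΔΔCt| = 3.40.

0.095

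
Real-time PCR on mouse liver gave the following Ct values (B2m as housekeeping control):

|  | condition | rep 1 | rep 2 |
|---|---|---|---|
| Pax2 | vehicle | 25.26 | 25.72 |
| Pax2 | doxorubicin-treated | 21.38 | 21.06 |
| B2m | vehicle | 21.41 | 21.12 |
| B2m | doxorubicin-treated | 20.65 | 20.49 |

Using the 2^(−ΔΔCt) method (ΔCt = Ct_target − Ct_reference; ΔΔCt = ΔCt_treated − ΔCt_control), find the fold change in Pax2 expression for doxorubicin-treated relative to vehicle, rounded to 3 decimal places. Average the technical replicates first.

11.917

Mean Ct: Pax2 vehicle 25.490; Pax2 doxorubicin-treated 21.220; B2m vehicle 21.265; B2m doxorubicin-treated 20.570
ΔCt(vehicle) = 25.490 − 21.265 = 4.225
ΔCt(doxorubicin-treated) = 21.220 − 20.570 = 0.650
ΔΔCt = 0.650 − 4.225 = -3.575
Fold change = 2^(−(-3.575)) = 2^3.575 = 11.9174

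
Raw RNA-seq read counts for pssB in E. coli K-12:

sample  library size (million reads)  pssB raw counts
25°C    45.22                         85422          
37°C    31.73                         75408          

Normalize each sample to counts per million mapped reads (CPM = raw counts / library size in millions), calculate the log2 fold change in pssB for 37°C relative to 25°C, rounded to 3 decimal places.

CPM(25°C) = 85422 / 45.22 = 1889.0314
CPM(37°C) = 75408 / 31.73 = 2376.5522
Fold change = 2376.5522 / 1889.0314 = 1.25808
log2(1.25808) = 0.3312

0.331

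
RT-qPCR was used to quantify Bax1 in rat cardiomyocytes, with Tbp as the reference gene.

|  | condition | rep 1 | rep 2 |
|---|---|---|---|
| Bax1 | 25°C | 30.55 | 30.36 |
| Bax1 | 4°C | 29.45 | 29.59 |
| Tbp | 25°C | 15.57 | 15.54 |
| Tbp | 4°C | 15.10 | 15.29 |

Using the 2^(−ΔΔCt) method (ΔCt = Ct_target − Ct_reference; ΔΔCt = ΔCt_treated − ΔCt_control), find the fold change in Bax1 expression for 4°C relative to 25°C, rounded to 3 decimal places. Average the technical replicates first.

1.490

Mean Ct: Bax1 25°C 30.455; Bax1 4°C 29.520; Tbp 25°C 15.555; Tbp 4°C 15.195
ΔCt(25°C) = 30.455 − 15.555 = 14.900
ΔCt(4°C) = 29.520 − 15.195 = 14.325
ΔΔCt = 14.325 − 14.900 = -0.575
Fold change = 2^(−(-0.575)) = 2^0.575 = 1.4897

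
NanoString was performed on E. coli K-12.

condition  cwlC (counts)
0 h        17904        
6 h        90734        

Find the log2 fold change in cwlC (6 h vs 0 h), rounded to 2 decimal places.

2.34

Fold change = 90734 / 17904 = 5.0678
log2(5.0678) = 2.341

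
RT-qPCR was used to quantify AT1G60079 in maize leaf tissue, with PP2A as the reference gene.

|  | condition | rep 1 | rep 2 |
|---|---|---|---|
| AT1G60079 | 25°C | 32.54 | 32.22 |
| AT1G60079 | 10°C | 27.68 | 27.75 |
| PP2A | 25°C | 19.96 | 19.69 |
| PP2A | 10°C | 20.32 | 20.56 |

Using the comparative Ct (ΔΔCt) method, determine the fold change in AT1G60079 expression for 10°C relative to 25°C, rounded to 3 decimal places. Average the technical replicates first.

38.854

Mean Ct: AT1G60079 25°C 32.380; AT1G60079 10°C 27.715; PP2A 25°C 19.825; PP2A 10°C 20.440
ΔCt(25°C) = 32.380 − 19.825 = 12.555
ΔCt(10°C) = 27.715 − 20.440 = 7.275
ΔΔCt = 7.275 − 12.555 = -5.280
Fold change = 2^(−(-5.280)) = 2^5.280 = 38.8542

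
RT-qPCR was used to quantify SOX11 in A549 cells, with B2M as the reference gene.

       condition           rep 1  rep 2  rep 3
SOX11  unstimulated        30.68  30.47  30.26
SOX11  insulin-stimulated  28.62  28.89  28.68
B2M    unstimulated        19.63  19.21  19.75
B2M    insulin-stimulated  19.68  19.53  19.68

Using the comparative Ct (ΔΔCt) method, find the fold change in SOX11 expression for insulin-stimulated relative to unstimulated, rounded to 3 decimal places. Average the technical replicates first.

Mean Ct: SOX11 unstimulated 30.470; SOX11 insulin-stimulated 28.730; B2M unstimulated 19.530; B2M insulin-stimulated 19.630
ΔCt(unstimulated) = 30.470 − 19.530 = 10.940
ΔCt(insulin-stimulated) = 28.730 − 19.630 = 9.100
ΔΔCt = 9.100 − 10.940 = -1.840
Fold change = 2^(−(-1.840)) = 2^1.840 = 3.5801

3.580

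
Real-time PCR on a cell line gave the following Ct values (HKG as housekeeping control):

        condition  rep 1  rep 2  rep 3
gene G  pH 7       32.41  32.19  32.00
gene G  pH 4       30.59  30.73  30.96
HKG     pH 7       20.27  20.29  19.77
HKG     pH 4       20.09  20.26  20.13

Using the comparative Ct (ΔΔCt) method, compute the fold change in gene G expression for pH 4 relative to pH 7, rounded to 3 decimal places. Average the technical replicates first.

2.809

Mean Ct: gene G pH 7 32.200; gene G pH 4 30.760; HKG pH 7 20.110; HKG pH 4 20.160
ΔCt(pH 7) = 32.200 − 20.110 = 12.090
ΔCt(pH 4) = 30.760 − 20.160 = 10.600
ΔΔCt = 10.600 − 12.090 = -1.490
Fold change = 2^(−(-1.490)) = 2^1.490 = 2.8089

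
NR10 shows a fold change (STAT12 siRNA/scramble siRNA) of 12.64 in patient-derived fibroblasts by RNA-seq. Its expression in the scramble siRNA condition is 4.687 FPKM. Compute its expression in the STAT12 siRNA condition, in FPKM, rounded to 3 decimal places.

STAT12 siRNA expression = 4.687 × 12.64 = 59.244

59.244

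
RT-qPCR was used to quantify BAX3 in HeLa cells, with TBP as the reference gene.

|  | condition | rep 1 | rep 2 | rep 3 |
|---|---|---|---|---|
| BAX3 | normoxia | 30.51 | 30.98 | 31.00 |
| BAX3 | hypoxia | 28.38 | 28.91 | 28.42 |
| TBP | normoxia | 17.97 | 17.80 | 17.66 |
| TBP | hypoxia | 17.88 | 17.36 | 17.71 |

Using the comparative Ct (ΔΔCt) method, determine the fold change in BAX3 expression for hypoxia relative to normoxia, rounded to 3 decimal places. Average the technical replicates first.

Mean Ct: BAX3 normoxia 30.830; BAX3 hypoxia 28.570; TBP normoxia 17.810; TBP hypoxia 17.650
ΔCt(normoxia) = 30.830 − 17.810 = 13.020
ΔCt(hypoxia) = 28.570 − 17.650 = 10.920
ΔΔCt = 10.920 − 13.020 = -2.100
Fold change = 2^(−(-2.100)) = 2^2.100 = 4.2871

4.287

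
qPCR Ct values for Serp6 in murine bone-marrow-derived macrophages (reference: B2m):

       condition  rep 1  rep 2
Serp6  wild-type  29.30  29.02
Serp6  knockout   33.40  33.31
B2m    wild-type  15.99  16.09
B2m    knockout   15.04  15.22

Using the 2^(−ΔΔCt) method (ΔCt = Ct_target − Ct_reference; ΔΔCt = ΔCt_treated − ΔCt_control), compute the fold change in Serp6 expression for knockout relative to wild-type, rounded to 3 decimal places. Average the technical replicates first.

0.029

Mean Ct: Serp6 wild-type 29.160; Serp6 knockout 33.355; B2m wild-type 16.040; B2m knockout 15.130
ΔCt(wild-type) = 29.160 − 16.040 = 13.120
ΔCt(knockout) = 33.355 − 15.130 = 18.225
ΔΔCt = 18.225 − 13.120 = 5.105
Fold change = 2^(−5.105) = 0.0291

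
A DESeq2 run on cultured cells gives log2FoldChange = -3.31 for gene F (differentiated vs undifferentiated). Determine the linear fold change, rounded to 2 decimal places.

Fold change = 2^(-3.31) = 0.101

0.10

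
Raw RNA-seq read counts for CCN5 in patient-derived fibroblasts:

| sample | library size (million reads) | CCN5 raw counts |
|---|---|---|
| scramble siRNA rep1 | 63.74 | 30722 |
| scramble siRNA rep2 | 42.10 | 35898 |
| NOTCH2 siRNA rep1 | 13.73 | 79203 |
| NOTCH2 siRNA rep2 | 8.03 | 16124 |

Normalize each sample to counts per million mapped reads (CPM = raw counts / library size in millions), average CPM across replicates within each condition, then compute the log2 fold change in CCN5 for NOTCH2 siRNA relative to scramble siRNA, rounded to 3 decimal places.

2.543

CPM(scramble siRNA rep1) = 30722 / 63.74 = 481.9893
CPM(scramble siRNA rep2) = 35898 / 42.10 = 852.6841
CPM(NOTCH2 siRNA rep1) = 79203 / 13.73 = 5768.6089
CPM(NOTCH2 siRNA rep2) = 16124 / 8.03 = 2007.9701
mean CPM(scramble siRNA) = 667.3367; mean CPM(NOTCH2 siRNA) = 3888.2895
Fold change = 3888.2895 / 667.3367 = 5.82658
log2(5.82658) = 2.5426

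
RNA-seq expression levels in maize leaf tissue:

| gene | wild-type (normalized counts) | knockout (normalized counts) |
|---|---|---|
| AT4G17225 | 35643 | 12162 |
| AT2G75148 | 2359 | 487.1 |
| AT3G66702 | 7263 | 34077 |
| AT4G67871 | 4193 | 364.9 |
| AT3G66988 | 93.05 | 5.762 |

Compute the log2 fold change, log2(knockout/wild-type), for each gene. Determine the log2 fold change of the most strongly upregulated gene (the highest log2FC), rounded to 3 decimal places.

log2(12162/35643) = -1.551  (AT4G17225)
log2(487.1/2359) = -2.276  (AT2G75148)
log2(34077/7263) = 2.230  (AT3G66702)
log2(364.9/4193) = -3.522  (AT4G67871)
log2(5.762/93.05) = -4.013  (AT3G66988)
AT3G66702 is most strongly upregulated.

2.230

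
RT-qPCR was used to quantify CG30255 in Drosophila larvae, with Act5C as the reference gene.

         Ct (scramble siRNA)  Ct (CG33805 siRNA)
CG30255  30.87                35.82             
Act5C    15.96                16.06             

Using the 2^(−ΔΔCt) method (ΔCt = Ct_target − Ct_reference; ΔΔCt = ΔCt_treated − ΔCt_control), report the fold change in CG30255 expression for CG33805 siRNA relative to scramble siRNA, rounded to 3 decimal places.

0.035

ΔCt(scramble siRNA) = 30.870 − 15.960 = 14.910
ΔCt(CG33805 siRNA) = 35.820 − 16.060 = 19.760
ΔΔCt = 19.760 − 14.910 = 4.850
Fold change = 2^(−4.850) = 0.0347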